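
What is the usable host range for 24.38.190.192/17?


Network: 24.38.128.0
Broadcast: 24.38.255.255
First usable = network + 1
Last usable = broadcast - 1
Range: 24.38.128.1 to 24.38.255.254


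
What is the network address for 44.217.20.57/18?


IP:   00101100.11011001.00010100.00111001
Mask: 11111111.11111111.11000000.00000000
AND operation:
Net:  00101100.11011001.00000000.00000000
Network: 44.217.0.0/18


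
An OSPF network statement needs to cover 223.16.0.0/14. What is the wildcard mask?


Subnet mask: 255.252.0.0
Wildcard = 255.255.255.255 - subnet mask
255 - 255 = 0
255 - 252 = 3
255 - 0 = 255
255 - 0 = 255
Wildcard: 0.3.255.255


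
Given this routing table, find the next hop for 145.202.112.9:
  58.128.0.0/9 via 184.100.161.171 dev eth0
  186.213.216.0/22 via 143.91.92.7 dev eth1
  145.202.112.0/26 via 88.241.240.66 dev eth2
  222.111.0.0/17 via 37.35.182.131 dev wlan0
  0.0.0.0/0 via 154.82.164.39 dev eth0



Longest prefix match for 145.202.112.9:
  /9 58.128.0.0: no
  /22 186.213.216.0: no
  /26 145.202.112.0: MATCH
  /17 222.111.0.0: no
  /0 0.0.0.0: MATCH
Selected: next-hop 88.241.240.66 via eth2 (matched /26)


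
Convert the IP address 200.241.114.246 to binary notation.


200 = 11001000
241 = 11110001
114 = 01110010
246 = 11110110
Binary: 11001000.11110001.01110010.11110110


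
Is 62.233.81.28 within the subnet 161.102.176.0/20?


Subnet network: 161.102.176.0
Test IP AND mask: 62.233.80.0
No, 62.233.81.28 is not in 161.102.176.0/20


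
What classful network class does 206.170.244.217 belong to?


First octet: 206
Binary: 11001110
110xxxxx -> Class C (192-223)
Class C, default mask 255.255.255.0 (/24)


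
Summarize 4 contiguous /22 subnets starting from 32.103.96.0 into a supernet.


Original prefix: /22
Number of subnets: 4 = 2^2
New prefix = 22 - 2 = 20
Supernet: 32.103.96.0/20


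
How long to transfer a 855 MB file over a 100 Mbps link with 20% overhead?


Effective throughput = 100 * (1 - 20/100) = 80 Mbps
File size in Mb = 855 * 8 = 6840 Mb
Time = 6840 / 80
Time = 85.5 seconds


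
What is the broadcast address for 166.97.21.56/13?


Network: 166.96.0.0/13
Host bits = 19
Set all host bits to 1:
Broadcast: 166.103.255.255


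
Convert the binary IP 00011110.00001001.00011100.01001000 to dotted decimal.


00011110 = 30
00001001 = 9
00011100 = 28
01001000 = 72
IP: 30.9.28.72


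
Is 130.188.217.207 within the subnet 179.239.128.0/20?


Subnet network: 179.239.128.0
Test IP AND mask: 130.188.208.0
No, 130.188.217.207 is not in 179.239.128.0/20


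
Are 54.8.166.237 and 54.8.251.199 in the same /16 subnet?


Mask: 255.255.0.0
54.8.166.237 AND mask = 54.8.0.0
54.8.251.199 AND mask = 54.8.0.0
Yes, same subnet (54.8.0.0)


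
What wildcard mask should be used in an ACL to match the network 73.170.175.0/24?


Subnet mask: 255.255.255.0
Wildcard = 255.255.255.255 - subnet mask
255 - 255 = 0
255 - 255 = 0
255 - 255 = 0
255 - 0 = 255
Wildcard: 0.0.0.255


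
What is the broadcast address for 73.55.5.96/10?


Network: 73.0.0.0/10
Host bits = 22
Set all host bits to 1:
Broadcast: 73.63.255.255


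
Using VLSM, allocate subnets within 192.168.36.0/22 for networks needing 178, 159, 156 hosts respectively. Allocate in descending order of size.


178 hosts -> /24 (254 usable): 192.168.36.0/24
159 hosts -> /24 (254 usable): 192.168.37.0/24
156 hosts -> /24 (254 usable): 192.168.38.0/24
Allocation: 192.168.36.0/24 (178 hosts, 254 usable); 192.168.37.0/24 (159 hosts, 254 usable); 192.168.38.0/24 (156 hosts, 254 usable)


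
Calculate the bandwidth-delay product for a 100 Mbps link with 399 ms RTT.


BDP = bandwidth * RTT
= 100 Mbps * 399 ms
= 100 * 1e6 * 399 / 1000 bits
= 39900000 bits
= 4987500 bytes
= 4870.6055 KB
BDP = 39900000 bits (4987500 bytes)


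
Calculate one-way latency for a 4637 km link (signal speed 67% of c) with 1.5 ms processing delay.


Speed = 0.67 * 3e5 km/s = 201000 km/s
Propagation delay = 4637 / 201000 = 0.0231 s = 23.0697 ms
Processing delay = 1.5 ms
Total one-way latency = 24.5697 ms


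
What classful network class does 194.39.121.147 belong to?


First octet: 194
Binary: 11000010
110xxxxx -> Class C (192-223)
Class C, default mask 255.255.255.0 (/24)


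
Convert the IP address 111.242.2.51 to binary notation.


111 = 01101111
242 = 11110010
2 = 00000010
51 = 00110011
Binary: 01101111.11110010.00000010.00110011


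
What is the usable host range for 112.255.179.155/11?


Network: 112.224.0.0
Broadcast: 112.255.255.255
First usable = network + 1
Last usable = broadcast - 1
Range: 112.224.0.1 to 112.255.255.254


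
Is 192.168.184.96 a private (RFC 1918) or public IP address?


RFC 1918 private ranges:
  10.0.0.0/8 (10.0.0.0 - 10.255.255.255)
  172.16.0.0/12 (172.16.0.0 - 172.31.255.255)
  192.168.0.0/16 (192.168.0.0 - 192.168.255.255)
Private (in 192.168.0.0/16)


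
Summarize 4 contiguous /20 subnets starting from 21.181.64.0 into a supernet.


Original prefix: /20
Number of subnets: 4 = 2^2
New prefix = 20 - 2 = 18
Supernet: 21.181.64.0/18


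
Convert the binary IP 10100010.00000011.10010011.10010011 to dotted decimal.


10100010 = 162
00000011 = 3
10010011 = 147
10010011 = 147
IP: 162.3.147.147


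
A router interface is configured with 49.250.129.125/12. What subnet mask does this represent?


/12 means 12 network bits, 20 host bits
Binary: 11111111111100000000000000000000
Mask: 255.240.0.0


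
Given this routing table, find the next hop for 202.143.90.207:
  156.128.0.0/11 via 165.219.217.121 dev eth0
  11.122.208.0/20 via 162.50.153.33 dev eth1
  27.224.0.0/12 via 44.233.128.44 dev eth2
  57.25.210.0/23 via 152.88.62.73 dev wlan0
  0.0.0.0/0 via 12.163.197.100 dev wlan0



Longest prefix match for 202.143.90.207:
  /11 156.128.0.0: no
  /20 11.122.208.0: no
  /12 27.224.0.0: no
  /23 57.25.210.0: no
  /0 0.0.0.0: MATCH
Selected: next-hop 12.163.197.100 via wlan0 (matched /0)


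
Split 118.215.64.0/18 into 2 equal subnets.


New prefix = 18 + 1 = 19
Each subnet has 8192 addresses
  118.215.64.0/19
  118.215.96.0/19
Subnets: 118.215.64.0/19, 118.215.96.0/19


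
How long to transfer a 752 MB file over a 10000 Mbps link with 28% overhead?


Effective throughput = 10000 * (1 - 28/100) = 7200 Mbps
File size in Mb = 752 * 8 = 6016 Mb
Time = 6016 / 7200
Time = 0.8356 seconds


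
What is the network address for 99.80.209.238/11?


IP:   01100011.01010000.11010001.11101110
Mask: 11111111.11100000.00000000.00000000
AND operation:
Net:  01100011.01000000.00000000.00000000
Network: 99.64.0.0/11


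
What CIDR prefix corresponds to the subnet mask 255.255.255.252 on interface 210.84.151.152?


Binary: 11111111.11111111.11111111.11111100
Count leading 1s
Prefix: /30


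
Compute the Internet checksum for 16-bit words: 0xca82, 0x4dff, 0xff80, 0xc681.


Sum all words (with carry folding):
+ 0xca82 = 0xca82
+ 0x4dff = 0x1882
+ 0xff80 = 0x1803
+ 0xc681 = 0xde84
One's complement: ~0xde84
Checksum = 0x217b


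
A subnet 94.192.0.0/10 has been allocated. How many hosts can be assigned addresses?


Host bits = 32 - 10 = 22
Total addresses = 2^22 = 4194304
Usable = total - 2 (network and broadcast)
Usable hosts: 4194302


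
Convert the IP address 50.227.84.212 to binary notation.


50 = 00110010
227 = 11100011
84 = 01010100
212 = 11010100
Binary: 00110010.11100011.01010100.11010100


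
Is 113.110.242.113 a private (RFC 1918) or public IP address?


RFC 1918 private ranges:
  10.0.0.0/8 (10.0.0.0 - 10.255.255.255)
  172.16.0.0/12 (172.16.0.0 - 172.31.255.255)
  192.168.0.0/16 (192.168.0.0 - 192.168.255.255)
Public (not in any RFC 1918 range)


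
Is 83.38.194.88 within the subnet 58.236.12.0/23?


Subnet network: 58.236.12.0
Test IP AND mask: 83.38.194.0
No, 83.38.194.88 is not in 58.236.12.0/23


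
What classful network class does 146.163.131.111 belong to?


First octet: 146
Binary: 10010010
10xxxxxx -> Class B (128-191)
Class B, default mask 255.255.0.0 (/16)


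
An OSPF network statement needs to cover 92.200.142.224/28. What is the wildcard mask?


Subnet mask: 255.255.255.240
Wildcard = 255.255.255.255 - subnet mask
255 - 255 = 0
255 - 255 = 0
255 - 255 = 0
255 - 240 = 15
Wildcard: 0.0.0.15


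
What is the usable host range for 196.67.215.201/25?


Network: 196.67.215.128
Broadcast: 196.67.215.255
First usable = network + 1
Last usable = broadcast - 1
Range: 196.67.215.129 to 196.67.215.254


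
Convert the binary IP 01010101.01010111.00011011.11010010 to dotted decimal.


01010101 = 85
01010111 = 87
00011011 = 27
11010010 = 210
IP: 85.87.27.210


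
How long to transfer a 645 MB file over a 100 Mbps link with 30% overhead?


Effective throughput = 100 * (1 - 30/100) = 70 Mbps
File size in Mb = 645 * 8 = 5160 Mb
Time = 5160 / 70
Time = 73.7143 seconds


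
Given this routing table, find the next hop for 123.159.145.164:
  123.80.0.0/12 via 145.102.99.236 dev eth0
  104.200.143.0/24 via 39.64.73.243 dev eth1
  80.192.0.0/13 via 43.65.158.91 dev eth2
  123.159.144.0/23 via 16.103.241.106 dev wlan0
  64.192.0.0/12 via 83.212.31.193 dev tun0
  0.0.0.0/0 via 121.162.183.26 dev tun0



Longest prefix match for 123.159.145.164:
  /12 123.80.0.0: no
  /24 104.200.143.0: no
  /13 80.192.0.0: no
  /23 123.159.144.0: MATCH
  /12 64.192.0.0: no
  /0 0.0.0.0: MATCH
Selected: next-hop 16.103.241.106 via wlan0 (matched /23)


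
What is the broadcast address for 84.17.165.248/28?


Network: 84.17.165.240/28
Host bits = 4
Set all host bits to 1:
Broadcast: 84.17.165.255


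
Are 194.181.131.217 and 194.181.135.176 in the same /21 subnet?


Mask: 255.255.248.0
194.181.131.217 AND mask = 194.181.128.0
194.181.135.176 AND mask = 194.181.128.0
Yes, same subnet (194.181.128.0)


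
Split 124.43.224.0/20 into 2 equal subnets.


New prefix = 20 + 1 = 21
Each subnet has 2048 addresses
  124.43.224.0/21
  124.43.232.0/21
Subnets: 124.43.224.0/21, 124.43.232.0/21


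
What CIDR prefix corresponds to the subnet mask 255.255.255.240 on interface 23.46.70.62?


Binary: 11111111.11111111.11111111.11110000
Count leading 1s
Prefix: /28


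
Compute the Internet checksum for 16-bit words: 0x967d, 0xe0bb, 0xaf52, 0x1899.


Sum all words (with carry folding):
+ 0x967d = 0x967d
+ 0xe0bb = 0x7739
+ 0xaf52 = 0x268c
+ 0x1899 = 0x3f25
One's complement: ~0x3f25
Checksum = 0xc0da


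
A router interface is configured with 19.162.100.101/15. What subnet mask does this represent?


/15 means 15 network bits, 17 host bits
Binary: 11111111111111100000000000000000
Mask: 255.254.0.0


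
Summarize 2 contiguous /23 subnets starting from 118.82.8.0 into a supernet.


Original prefix: /23
Number of subnets: 2 = 2^1
New prefix = 23 - 1 = 22
Supernet: 118.82.8.0/22


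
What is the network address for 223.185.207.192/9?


IP:   11011111.10111001.11001111.11000000
Mask: 11111111.10000000.00000000.00000000
AND operation:
Net:  11011111.10000000.00000000.00000000
Network: 223.128.0.0/9


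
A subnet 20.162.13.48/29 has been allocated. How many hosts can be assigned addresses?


Host bits = 32 - 29 = 3
Total addresses = 2^3 = 8
Usable = total - 2 (network and broadcast)
Usable hosts: 6


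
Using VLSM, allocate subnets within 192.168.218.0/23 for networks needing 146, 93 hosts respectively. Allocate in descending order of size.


146 hosts -> /24 (254 usable): 192.168.218.0/24
93 hosts -> /25 (126 usable): 192.168.219.0/25
Allocation: 192.168.218.0/24 (146 hosts, 254 usable); 192.168.219.0/25 (93 hosts, 126 usable)


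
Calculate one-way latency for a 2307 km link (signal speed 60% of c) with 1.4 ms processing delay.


Speed = 0.6 * 3e5 km/s = 180000 km/s
Propagation delay = 2307 / 180000 = 0.0128 s = 12.8167 ms
Processing delay = 1.4 ms
Total one-way latency = 14.2167 ms


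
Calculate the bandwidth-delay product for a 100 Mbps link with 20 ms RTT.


BDP = bandwidth * RTT
= 100 Mbps * 20 ms
= 100 * 1e6 * 20 / 1000 bits
= 2000000 bits
= 250000 bytes
= 244.1406 KB
BDP = 2000000 bits (250000 bytes)


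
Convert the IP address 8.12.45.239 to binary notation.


8 = 00001000
12 = 00001100
45 = 00101101
239 = 11101111
Binary: 00001000.00001100.00101101.11101111


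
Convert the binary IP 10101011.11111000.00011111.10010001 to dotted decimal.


10101011 = 171
11111000 = 248
00011111 = 31
10010001 = 145
IP: 171.248.31.145


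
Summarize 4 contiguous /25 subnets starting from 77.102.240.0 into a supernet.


Original prefix: /25
Number of subnets: 4 = 2^2
New prefix = 25 - 2 = 23
Supernet: 77.102.240.0/23


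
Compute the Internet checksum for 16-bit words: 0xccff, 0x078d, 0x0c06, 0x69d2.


Sum all words (with carry folding):
+ 0xccff = 0xccff
+ 0x078d = 0xd48c
+ 0x0c06 = 0xe092
+ 0x69d2 = 0x4a65
One's complement: ~0x4a65
Checksum = 0xb59a


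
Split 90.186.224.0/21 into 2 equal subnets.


New prefix = 21 + 1 = 22
Each subnet has 1024 addresses
  90.186.224.0/22
  90.186.228.0/22
Subnets: 90.186.224.0/22, 90.186.228.0/22


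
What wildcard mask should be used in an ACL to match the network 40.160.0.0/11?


Subnet mask: 255.224.0.0
Wildcard = 255.255.255.255 - subnet mask
255 - 255 = 0
255 - 224 = 31
255 - 0 = 255
255 - 0 = 255
Wildcard: 0.31.255.255


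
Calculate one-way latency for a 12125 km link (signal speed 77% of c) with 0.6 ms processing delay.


Speed = 0.77 * 3e5 km/s = 231000 km/s
Propagation delay = 12125 / 231000 = 0.0525 s = 52.4892 ms
Processing delay = 0.6 ms
Total one-way latency = 53.0892 ms


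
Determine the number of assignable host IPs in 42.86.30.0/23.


Host bits = 32 - 23 = 9
Total addresses = 2^9 = 512
Usable = total - 2 (network and broadcast)
Usable hosts: 510


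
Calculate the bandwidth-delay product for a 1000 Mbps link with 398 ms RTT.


BDP = bandwidth * RTT
= 1000 Mbps * 398 ms
= 1000 * 1e6 * 398 / 1000 bits
= 398000000 bits
= 49750000 bytes
= 48583.9844 KB
BDP = 398000000 bits (49750000 bytes)


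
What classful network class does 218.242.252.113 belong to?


First octet: 218
Binary: 11011010
110xxxxx -> Class C (192-223)
Class C, default mask 255.255.255.0 (/24)


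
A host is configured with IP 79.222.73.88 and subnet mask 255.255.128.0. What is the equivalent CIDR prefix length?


Binary: 11111111.11111111.10000000.00000000
Count leading 1s
Prefix: /17


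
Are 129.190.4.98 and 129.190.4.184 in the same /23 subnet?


Mask: 255.255.254.0
129.190.4.98 AND mask = 129.190.4.0
129.190.4.184 AND mask = 129.190.4.0
Yes, same subnet (129.190.4.0)


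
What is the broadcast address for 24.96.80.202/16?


Network: 24.96.0.0/16
Host bits = 16
Set all host bits to 1:
Broadcast: 24.96.255.255


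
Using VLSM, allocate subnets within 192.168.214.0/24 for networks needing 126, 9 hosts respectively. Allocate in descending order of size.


126 hosts -> /25 (126 usable): 192.168.214.0/25
9 hosts -> /28 (14 usable): 192.168.214.128/28
Allocation: 192.168.214.0/25 (126 hosts, 126 usable); 192.168.214.128/28 (9 hosts, 14 usable)


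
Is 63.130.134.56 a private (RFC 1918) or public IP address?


RFC 1918 private ranges:
  10.0.0.0/8 (10.0.0.0 - 10.255.255.255)
  172.16.0.0/12 (172.16.0.0 - 172.31.255.255)
  192.168.0.0/16 (192.168.0.0 - 192.168.255.255)
Public (not in any RFC 1918 range)


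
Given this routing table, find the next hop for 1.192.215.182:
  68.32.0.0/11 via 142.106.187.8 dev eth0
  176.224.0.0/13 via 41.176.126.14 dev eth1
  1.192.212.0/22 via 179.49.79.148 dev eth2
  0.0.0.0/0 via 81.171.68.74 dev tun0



Longest prefix match for 1.192.215.182:
  /11 68.32.0.0: no
  /13 176.224.0.0: no
  /22 1.192.212.0: MATCH
  /0 0.0.0.0: MATCH
Selected: next-hop 179.49.79.148 via eth2 (matched /22)


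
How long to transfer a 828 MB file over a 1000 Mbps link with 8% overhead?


Effective throughput = 1000 * (1 - 8/100) = 920 Mbps
File size in Mb = 828 * 8 = 6624 Mb
Time = 6624 / 920
Time = 7.2 seconds


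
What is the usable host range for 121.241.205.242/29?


Network: 121.241.205.240
Broadcast: 121.241.205.247
First usable = network + 1
Last usable = broadcast - 1
Range: 121.241.205.241 to 121.241.205.246


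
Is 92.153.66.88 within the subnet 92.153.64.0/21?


Subnet network: 92.153.64.0
Test IP AND mask: 92.153.64.0
Yes, 92.153.66.88 is in 92.153.64.0/21


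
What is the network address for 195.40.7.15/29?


IP:   11000011.00101000.00000111.00001111
Mask: 11111111.11111111.11111111.11111000
AND operation:
Net:  11000011.00101000.00000111.00001000
Network: 195.40.7.8/29


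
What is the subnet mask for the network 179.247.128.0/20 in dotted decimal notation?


/20 means 20 network bits, 12 host bits
Binary: 11111111111111111111000000000000
Mask: 255.255.240.0


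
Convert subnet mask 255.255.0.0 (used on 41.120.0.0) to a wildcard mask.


Subnet mask: 255.255.0.0
Wildcard = 255.255.255.255 - subnet mask
255 - 255 = 0
255 - 255 = 0
255 - 0 = 255
255 - 0 = 255
Wildcard: 0.0.255.255


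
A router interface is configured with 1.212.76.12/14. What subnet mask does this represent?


/14 means 14 network bits, 18 host bits
Binary: 11111111111111000000000000000000
Mask: 255.252.0.0


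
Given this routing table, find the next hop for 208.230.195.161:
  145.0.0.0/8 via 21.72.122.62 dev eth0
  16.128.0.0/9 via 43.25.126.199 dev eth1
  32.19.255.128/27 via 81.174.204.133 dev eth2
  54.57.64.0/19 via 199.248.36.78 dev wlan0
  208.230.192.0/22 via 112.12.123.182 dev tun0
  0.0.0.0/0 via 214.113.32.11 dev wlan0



Longest prefix match for 208.230.195.161:
  /8 145.0.0.0: no
  /9 16.128.0.0: no
  /27 32.19.255.128: no
  /19 54.57.64.0: no
  /22 208.230.192.0: MATCH
  /0 0.0.0.0: MATCH
Selected: next-hop 112.12.123.182 via tun0 (matched /22)


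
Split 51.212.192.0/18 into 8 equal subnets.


New prefix = 18 + 3 = 21
Each subnet has 2048 addresses
  51.212.192.0/21
  51.212.200.0/21
  51.212.208.0/21
  51.212.216.0/21
  51.212.224.0/21
  51.212.232.0/21
  51.212.240.0/21
  51.212.248.0/21
Subnets: 51.212.192.0/21, 51.212.200.0/21, 51.212.208.0/21, 51.212.216.0/21, 51.212.224.0/21, 51.212.232.0/21, 51.212.240.0/21, 51.212.248.0/21


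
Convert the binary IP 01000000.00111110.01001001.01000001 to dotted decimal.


01000000 = 64
00111110 = 62
01001001 = 73
01000001 = 65
IP: 64.62.73.65


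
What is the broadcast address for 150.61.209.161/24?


Network: 150.61.209.0/24
Host bits = 8
Set all host bits to 1:
Broadcast: 150.61.209.255


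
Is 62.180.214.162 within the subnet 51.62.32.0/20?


Subnet network: 51.62.32.0
Test IP AND mask: 62.180.208.0
No, 62.180.214.162 is not in 51.62.32.0/20


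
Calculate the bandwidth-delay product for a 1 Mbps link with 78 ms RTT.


BDP = bandwidth * RTT
= 1 Mbps * 78 ms
= 1 * 1e6 * 78 / 1000 bits
= 78000 bits
= 9750 bytes
= 9.5215 KB
BDP = 78000 bits (9750 bytes)


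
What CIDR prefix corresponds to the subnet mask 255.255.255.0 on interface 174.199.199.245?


Binary: 11111111.11111111.11111111.00000000
Count leading 1s
Prefix: /24


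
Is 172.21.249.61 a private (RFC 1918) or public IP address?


RFC 1918 private ranges:
  10.0.0.0/8 (10.0.0.0 - 10.255.255.255)
  172.16.0.0/12 (172.16.0.0 - 172.31.255.255)
  192.168.0.0/16 (192.168.0.0 - 192.168.255.255)
Private (in 172.16.0.0/12)


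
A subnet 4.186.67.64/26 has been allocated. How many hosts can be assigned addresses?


Host bits = 32 - 26 = 6
Total addresses = 2^6 = 64
Usable = total - 2 (network and broadcast)
Usable hosts: 62


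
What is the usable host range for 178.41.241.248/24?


Network: 178.41.241.0
Broadcast: 178.41.241.255
First usable = network + 1
Last usable = broadcast - 1
Range: 178.41.241.1 to 178.41.241.254


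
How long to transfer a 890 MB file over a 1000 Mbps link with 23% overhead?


Effective throughput = 1000 * (1 - 23/100) = 770 Mbps
File size in Mb = 890 * 8 = 7120 Mb
Time = 7120 / 770
Time = 9.2468 seconds


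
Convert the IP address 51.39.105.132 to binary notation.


51 = 00110011
39 = 00100111
105 = 01101001
132 = 10000100
Binary: 00110011.00100111.01101001.10000100


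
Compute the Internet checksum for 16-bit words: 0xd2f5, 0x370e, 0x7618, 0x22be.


Sum all words (with carry folding):
+ 0xd2f5 = 0xd2f5
+ 0x370e = 0x0a04
+ 0x7618 = 0x801c
+ 0x22be = 0xa2da
One's complement: ~0xa2da
Checksum = 0x5d25


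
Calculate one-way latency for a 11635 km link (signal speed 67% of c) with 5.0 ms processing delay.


Speed = 0.67 * 3e5 km/s = 201000 km/s
Propagation delay = 11635 / 201000 = 0.0579 s = 57.8856 ms
Processing delay = 5.0 ms
Total one-way latency = 62.8856 ms


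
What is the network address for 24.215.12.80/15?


IP:   00011000.11010111.00001100.01010000
Mask: 11111111.11111110.00000000.00000000
AND operation:
Net:  00011000.11010110.00000000.00000000
Network: 24.214.0.0/15


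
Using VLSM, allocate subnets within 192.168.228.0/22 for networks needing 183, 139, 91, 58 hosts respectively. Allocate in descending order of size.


183 hosts -> /24 (254 usable): 192.168.228.0/24
139 hosts -> /24 (254 usable): 192.168.229.0/24
91 hosts -> /25 (126 usable): 192.168.230.0/25
58 hosts -> /26 (62 usable): 192.168.230.128/26
Allocation: 192.168.228.0/24 (183 hosts, 254 usable); 192.168.229.0/24 (139 hosts, 254 usable); 192.168.230.0/25 (91 hosts, 126 usable); 192.168.230.128/26 (58 hosts, 62 usable)


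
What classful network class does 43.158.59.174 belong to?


First octet: 43
Binary: 00101011
0xxxxxxx -> Class A (1-126)
Class A, default mask 255.0.0.0 (/8)


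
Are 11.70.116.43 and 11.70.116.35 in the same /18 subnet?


Mask: 255.255.192.0
11.70.116.43 AND mask = 11.70.64.0
11.70.116.35 AND mask = 11.70.64.0
Yes, same subnet (11.70.64.0)


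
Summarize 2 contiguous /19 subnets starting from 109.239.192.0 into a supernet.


Original prefix: /19
Number of subnets: 2 = 2^1
New prefix = 19 - 1 = 18
Supernet: 109.239.192.0/18


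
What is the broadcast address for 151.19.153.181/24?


Network: 151.19.153.0/24
Host bits = 8
Set all host bits to 1:
Broadcast: 151.19.153.255


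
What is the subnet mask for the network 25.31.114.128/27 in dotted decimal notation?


/27 means 27 network bits, 5 host bits
Binary: 11111111111111111111111111100000
Mask: 255.255.255.224


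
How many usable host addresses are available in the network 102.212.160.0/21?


Host bits = 32 - 21 = 11
Total addresses = 2^11 = 2048
Usable = total - 2 (network and broadcast)
Usable hosts: 2046


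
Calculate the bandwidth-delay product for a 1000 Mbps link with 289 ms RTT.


BDP = bandwidth * RTT
= 1000 Mbps * 289 ms
= 1000 * 1e6 * 289 / 1000 bits
= 289000000 bits
= 36125000 bytes
= 35278.3203 KB
BDP = 289000000 bits (36125000 bytes)


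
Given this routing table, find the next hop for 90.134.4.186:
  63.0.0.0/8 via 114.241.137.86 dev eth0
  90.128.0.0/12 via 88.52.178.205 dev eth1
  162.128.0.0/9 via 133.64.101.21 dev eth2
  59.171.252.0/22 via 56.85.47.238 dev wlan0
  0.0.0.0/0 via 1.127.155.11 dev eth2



Longest prefix match for 90.134.4.186:
  /8 63.0.0.0: no
  /12 90.128.0.0: MATCH
  /9 162.128.0.0: no
  /22 59.171.252.0: no
  /0 0.0.0.0: MATCH
Selected: next-hop 88.52.178.205 via eth1 (matched /12)


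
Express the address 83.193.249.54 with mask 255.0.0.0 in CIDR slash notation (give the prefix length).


Binary: 11111111.00000000.00000000.00000000
Count leading 1s
Prefix: /8


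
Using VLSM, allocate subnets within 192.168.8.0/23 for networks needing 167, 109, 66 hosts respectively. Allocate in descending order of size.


167 hosts -> /24 (254 usable): 192.168.8.0/24
109 hosts -> /25 (126 usable): 192.168.9.0/25
66 hosts -> /25 (126 usable): 192.168.9.128/25
Allocation: 192.168.8.0/24 (167 hosts, 254 usable); 192.168.9.0/25 (109 hosts, 126 usable); 192.168.9.128/25 (66 hosts, 126 usable)


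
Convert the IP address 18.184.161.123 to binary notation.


18 = 00010010
184 = 10111000
161 = 10100001
123 = 01111011
Binary: 00010010.10111000.10100001.01111011


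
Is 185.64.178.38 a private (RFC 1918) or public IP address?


RFC 1918 private ranges:
  10.0.0.0/8 (10.0.0.0 - 10.255.255.255)
  172.16.0.0/12 (172.16.0.0 - 172.31.255.255)
  192.168.0.0/16 (192.168.0.0 - 192.168.255.255)
Public (not in any RFC 1918 range)


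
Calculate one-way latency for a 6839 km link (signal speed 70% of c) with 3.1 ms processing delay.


Speed = 0.7 * 3e5 km/s = 210000 km/s
Propagation delay = 6839 / 210000 = 0.0326 s = 32.5667 ms
Processing delay = 3.1 ms
Total one-way latency = 35.6667 ms


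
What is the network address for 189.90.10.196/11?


IP:   10111101.01011010.00001010.11000100
Mask: 11111111.11100000.00000000.00000000
AND operation:
Net:  10111101.01000000.00000000.00000000
Network: 189.64.0.0/11


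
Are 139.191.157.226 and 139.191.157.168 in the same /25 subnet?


Mask: 255.255.255.128
139.191.157.226 AND mask = 139.191.157.128
139.191.157.168 AND mask = 139.191.157.128
Yes, same subnet (139.191.157.128)


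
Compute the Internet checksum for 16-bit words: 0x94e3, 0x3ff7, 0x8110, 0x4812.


Sum all words (with carry folding):
+ 0x94e3 = 0x94e3
+ 0x3ff7 = 0xd4da
+ 0x8110 = 0x55eb
+ 0x4812 = 0x9dfd
One's complement: ~0x9dfd
Checksum = 0x6202


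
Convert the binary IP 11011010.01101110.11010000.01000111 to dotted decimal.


11011010 = 218
01101110 = 110
11010000 = 208
01000111 = 71
IP: 218.110.208.71


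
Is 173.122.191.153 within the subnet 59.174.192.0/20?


Subnet network: 59.174.192.0
Test IP AND mask: 173.122.176.0
No, 173.122.191.153 is not in 59.174.192.0/20


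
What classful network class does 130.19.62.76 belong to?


First octet: 130
Binary: 10000010
10xxxxxx -> Class B (128-191)
Class B, default mask 255.255.0.0 (/16)


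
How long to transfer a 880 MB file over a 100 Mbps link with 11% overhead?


Effective throughput = 100 * (1 - 11/100) = 89 Mbps
File size in Mb = 880 * 8 = 7040 Mb
Time = 7040 / 89
Time = 79.1011 seconds


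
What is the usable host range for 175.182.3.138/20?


Network: 175.182.0.0
Broadcast: 175.182.15.255
First usable = network + 1
Last usable = broadcast - 1
Range: 175.182.0.1 to 175.182.15.254


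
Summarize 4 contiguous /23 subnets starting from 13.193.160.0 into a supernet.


Original prefix: /23
Number of subnets: 4 = 2^2
New prefix = 23 - 2 = 21
Supernet: 13.193.160.0/21


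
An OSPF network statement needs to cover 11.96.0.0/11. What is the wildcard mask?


Subnet mask: 255.224.0.0
Wildcard = 255.255.255.255 - subnet mask
255 - 255 = 0
255 - 224 = 31
255 - 0 = 255
255 - 0 = 255
Wildcard: 0.31.255.255


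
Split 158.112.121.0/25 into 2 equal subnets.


New prefix = 25 + 1 = 26
Each subnet has 64 addresses
  158.112.121.0/26
  158.112.121.64/26
Subnets: 158.112.121.0/26, 158.112.121.64/26


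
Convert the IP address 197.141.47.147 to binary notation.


197 = 11000101
141 = 10001101
47 = 00101111
147 = 10010011
Binary: 11000101.10001101.00101111.10010011


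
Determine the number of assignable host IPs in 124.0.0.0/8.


Host bits = 32 - 8 = 24
Total addresses = 2^24 = 16777216
Usable = total - 2 (network and broadcast)
Usable hosts: 16777214


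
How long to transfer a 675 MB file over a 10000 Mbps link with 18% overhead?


Effective throughput = 10000 * (1 - 18/100) = 8200 Mbps
File size in Mb = 675 * 8 = 5400 Mb
Time = 5400 / 8200
Time = 0.6585 seconds


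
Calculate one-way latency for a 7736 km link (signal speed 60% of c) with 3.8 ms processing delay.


Speed = 0.6 * 3e5 km/s = 180000 km/s
Propagation delay = 7736 / 180000 = 0.043 s = 42.9778 ms
Processing delay = 3.8 ms
Total one-way latency = 46.7778 ms


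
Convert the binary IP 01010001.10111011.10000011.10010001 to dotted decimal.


01010001 = 81
10111011 = 187
10000011 = 131
10010001 = 145
IP: 81.187.131.145


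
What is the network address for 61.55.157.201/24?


IP:   00111101.00110111.10011101.11001001
Mask: 11111111.11111111.11111111.00000000
AND operation:
Net:  00111101.00110111.10011101.00000000
Network: 61.55.157.0/24


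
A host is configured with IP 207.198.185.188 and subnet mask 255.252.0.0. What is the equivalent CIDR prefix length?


Binary: 11111111.11111100.00000000.00000000
Count leading 1s
Prefix: /14


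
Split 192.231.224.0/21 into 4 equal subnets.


New prefix = 21 + 2 = 23
Each subnet has 512 addresses
  192.231.224.0/23
  192.231.226.0/23
  192.231.228.0/23
  192.231.230.0/23
Subnets: 192.231.224.0/23, 192.231.226.0/23, 192.231.228.0/23, 192.231.230.0/23


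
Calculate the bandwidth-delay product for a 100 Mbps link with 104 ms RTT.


BDP = bandwidth * RTT
= 100 Mbps * 104 ms
= 100 * 1e6 * 104 / 1000 bits
= 10400000 bits
= 1300000 bytes
= 1269.5312 KB
BDP = 10400000 bits (1300000 bytes)


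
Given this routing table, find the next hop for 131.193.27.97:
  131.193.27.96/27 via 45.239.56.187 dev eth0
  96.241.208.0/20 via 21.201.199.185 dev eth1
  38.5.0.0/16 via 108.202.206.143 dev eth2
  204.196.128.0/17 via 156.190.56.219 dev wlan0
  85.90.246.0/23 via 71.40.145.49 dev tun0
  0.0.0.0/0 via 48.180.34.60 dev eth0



Longest prefix match for 131.193.27.97:
  /27 131.193.27.96: MATCH
  /20 96.241.208.0: no
  /16 38.5.0.0: no
  /17 204.196.128.0: no
  /23 85.90.246.0: no
  /0 0.0.0.0: MATCH
Selected: next-hop 45.239.56.187 via eth0 (matched /27)


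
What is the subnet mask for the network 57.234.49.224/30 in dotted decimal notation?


/30 means 30 network bits, 2 host bits
Binary: 11111111111111111111111111111100
Mask: 255.255.255.252


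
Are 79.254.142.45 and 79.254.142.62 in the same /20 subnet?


Mask: 255.255.240.0
79.254.142.45 AND mask = 79.254.128.0
79.254.142.62 AND mask = 79.254.128.0
Yes, same subnet (79.254.128.0)


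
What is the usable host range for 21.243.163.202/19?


Network: 21.243.160.0
Broadcast: 21.243.191.255
First usable = network + 1
Last usable = broadcast - 1
Range: 21.243.160.1 to 21.243.191.254


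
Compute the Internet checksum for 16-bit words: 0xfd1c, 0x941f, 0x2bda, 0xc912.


Sum all words (with carry folding):
+ 0xfd1c = 0xfd1c
+ 0x941f = 0x913c
+ 0x2bda = 0xbd16
+ 0xc912 = 0x8629
One's complement: ~0x8629
Checksum = 0x79d6


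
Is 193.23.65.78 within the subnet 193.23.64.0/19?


Subnet network: 193.23.64.0
Test IP AND mask: 193.23.64.0
Yes, 193.23.65.78 is in 193.23.64.0/19


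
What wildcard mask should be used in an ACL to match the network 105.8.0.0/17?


Subnet mask: 255.255.128.0
Wildcard = 255.255.255.255 - subnet mask
255 - 255 = 0
255 - 255 = 0
255 - 128 = 127
255 - 0 = 255
Wildcard: 0.0.127.255


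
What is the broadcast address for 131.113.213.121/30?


Network: 131.113.213.120/30
Host bits = 2
Set all host bits to 1:
Broadcast: 131.113.213.123


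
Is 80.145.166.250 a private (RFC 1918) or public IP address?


RFC 1918 private ranges:
  10.0.0.0/8 (10.0.0.0 - 10.255.255.255)
  172.16.0.0/12 (172.16.0.0 - 172.31.255.255)
  192.168.0.0/16 (192.168.0.0 - 192.168.255.255)
Public (not in any RFC 1918 range)


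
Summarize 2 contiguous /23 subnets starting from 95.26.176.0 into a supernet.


Original prefix: /23
Number of subnets: 2 = 2^1
New prefix = 23 - 1 = 22
Supernet: 95.26.176.0/22


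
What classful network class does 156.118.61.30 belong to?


First octet: 156
Binary: 10011100
10xxxxxx -> Class B (128-191)
Class B, default mask 255.255.0.0 (/16)


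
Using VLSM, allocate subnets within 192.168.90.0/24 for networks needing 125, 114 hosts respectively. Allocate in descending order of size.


125 hosts -> /25 (126 usable): 192.168.90.0/25
114 hosts -> /25 (126 usable): 192.168.90.128/25
Allocation: 192.168.90.0/25 (125 hosts, 126 usable); 192.168.90.128/25 (114 hosts, 126 usable)


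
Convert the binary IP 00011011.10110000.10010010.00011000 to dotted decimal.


00011011 = 27
10110000 = 176
10010010 = 146
00011000 = 24
IP: 27.176.146.24


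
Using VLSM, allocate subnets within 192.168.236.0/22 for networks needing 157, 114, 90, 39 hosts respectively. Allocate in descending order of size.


157 hosts -> /24 (254 usable): 192.168.236.0/24
114 hosts -> /25 (126 usable): 192.168.237.0/25
90 hosts -> /25 (126 usable): 192.168.237.128/25
39 hosts -> /26 (62 usable): 192.168.238.0/26
Allocation: 192.168.236.0/24 (157 hosts, 254 usable); 192.168.237.0/25 (114 hosts, 126 usable); 192.168.237.128/25 (90 hosts, 126 usable); 192.168.238.0/26 (39 hosts, 62 usable)


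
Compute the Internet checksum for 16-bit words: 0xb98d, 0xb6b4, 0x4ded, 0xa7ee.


Sum all words (with carry folding):
+ 0xb98d = 0xb98d
+ 0xb6b4 = 0x7042
+ 0x4ded = 0xbe2f
+ 0xa7ee = 0x661e
One's complement: ~0x661e
Checksum = 0x99e1


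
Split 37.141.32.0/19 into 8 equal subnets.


New prefix = 19 + 3 = 22
Each subnet has 1024 addresses
  37.141.32.0/22
  37.141.36.0/22
  37.141.40.0/22
  37.141.44.0/22
  37.141.48.0/22
  37.141.52.0/22
  37.141.56.0/22
  37.141.60.0/22
Subnets: 37.141.32.0/22, 37.141.36.0/22, 37.141.40.0/22, 37.141.44.0/22, 37.141.48.0/22, 37.141.52.0/22, 37.141.56.0/22, 37.141.60.0/22


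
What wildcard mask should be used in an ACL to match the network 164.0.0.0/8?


Subnet mask: 255.0.0.0
Wildcard = 255.255.255.255 - subnet mask
255 - 255 = 0
255 - 0 = 255
255 - 0 = 255
255 - 0 = 255
Wildcard: 0.255.255.255


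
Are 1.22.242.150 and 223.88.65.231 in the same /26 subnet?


Mask: 255.255.255.192
1.22.242.150 AND mask = 1.22.242.128
223.88.65.231 AND mask = 223.88.65.192
No, different subnets (1.22.242.128 vs 223.88.65.192)


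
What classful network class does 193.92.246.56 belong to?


First octet: 193
Binary: 11000001
110xxxxx -> Class C (192-223)
Class C, default mask 255.255.255.0 (/24)


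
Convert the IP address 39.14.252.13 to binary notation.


39 = 00100111
14 = 00001110
252 = 11111100
13 = 00001101
Binary: 00100111.00001110.11111100.00001101


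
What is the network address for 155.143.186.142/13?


IP:   10011011.10001111.10111010.10001110
Mask: 11111111.11111000.00000000.00000000
AND operation:
Net:  10011011.10001000.00000000.00000000
Network: 155.136.0.0/13


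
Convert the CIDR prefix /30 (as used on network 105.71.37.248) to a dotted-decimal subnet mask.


/30 means 30 network bits, 2 host bits
Binary: 11111111111111111111111111111100
Mask: 255.255.255.252


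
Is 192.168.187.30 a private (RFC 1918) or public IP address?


RFC 1918 private ranges:
  10.0.0.0/8 (10.0.0.0 - 10.255.255.255)
  172.16.0.0/12 (172.16.0.0 - 172.31.255.255)
  192.168.0.0/16 (192.168.0.0 - 192.168.255.255)
Private (in 192.168.0.0/16)


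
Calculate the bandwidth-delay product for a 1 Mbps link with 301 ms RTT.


BDP = bandwidth * RTT
= 1 Mbps * 301 ms
= 1 * 1e6 * 301 / 1000 bits
= 301000 bits
= 37625 bytes
= 36.7432 KB
BDP = 301000 bits (37625 bytes)


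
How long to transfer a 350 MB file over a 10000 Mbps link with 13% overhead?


Effective throughput = 10000 * (1 - 13/100) = 8700 Mbps
File size in Mb = 350 * 8 = 2800 Mb
Time = 2800 / 8700
Time = 0.3218 seconds


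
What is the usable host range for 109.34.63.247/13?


Network: 109.32.0.0
Broadcast: 109.39.255.255
First usable = network + 1
Last usable = broadcast - 1
Range: 109.32.0.1 to 109.39.255.254


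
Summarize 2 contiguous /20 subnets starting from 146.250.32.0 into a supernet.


Original prefix: /20
Number of subnets: 2 = 2^1
New prefix = 20 - 1 = 19
Supernet: 146.250.32.0/19


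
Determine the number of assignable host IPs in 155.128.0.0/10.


Host bits = 32 - 10 = 22
Total addresses = 2^22 = 4194304
Usable = total - 2 (network and broadcast)
Usable hosts: 4194302


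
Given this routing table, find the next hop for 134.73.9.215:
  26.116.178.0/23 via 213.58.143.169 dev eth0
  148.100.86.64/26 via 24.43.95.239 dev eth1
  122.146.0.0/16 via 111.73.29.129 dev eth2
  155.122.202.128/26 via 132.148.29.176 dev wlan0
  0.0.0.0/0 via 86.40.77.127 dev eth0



Longest prefix match for 134.73.9.215:
  /23 26.116.178.0: no
  /26 148.100.86.64: no
  /16 122.146.0.0: no
  /26 155.122.202.128: no
  /0 0.0.0.0: MATCH
Selected: next-hop 86.40.77.127 via eth0 (matched /0)


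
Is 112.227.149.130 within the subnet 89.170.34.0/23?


Subnet network: 89.170.34.0
Test IP AND mask: 112.227.148.0
No, 112.227.149.130 is not in 89.170.34.0/23


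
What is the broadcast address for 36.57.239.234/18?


Network: 36.57.192.0/18
Host bits = 14
Set all host bits to 1:
Broadcast: 36.57.255.255


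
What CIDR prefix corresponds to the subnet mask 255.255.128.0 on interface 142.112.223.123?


Binary: 11111111.11111111.10000000.00000000
Count leading 1s
Prefix: /17


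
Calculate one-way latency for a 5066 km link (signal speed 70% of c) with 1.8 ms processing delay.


Speed = 0.7 * 3e5 km/s = 210000 km/s
Propagation delay = 5066 / 210000 = 0.0241 s = 24.1238 ms
Processing delay = 1.8 ms
Total one-way latency = 25.9238 ms


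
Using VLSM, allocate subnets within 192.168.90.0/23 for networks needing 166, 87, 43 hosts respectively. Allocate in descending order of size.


166 hosts -> /24 (254 usable): 192.168.90.0/24
87 hosts -> /25 (126 usable): 192.168.91.0/25
43 hosts -> /26 (62 usable): 192.168.91.128/26
Allocation: 192.168.90.0/24 (166 hosts, 254 usable); 192.168.91.0/25 (87 hosts, 126 usable); 192.168.91.128/26 (43 hosts, 62 usable)


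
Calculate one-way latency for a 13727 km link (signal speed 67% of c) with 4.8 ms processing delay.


Speed = 0.67 * 3e5 km/s = 201000 km/s
Propagation delay = 13727 / 201000 = 0.0683 s = 68.2935 ms
Processing delay = 4.8 ms
Total one-way latency = 73.0935 ms


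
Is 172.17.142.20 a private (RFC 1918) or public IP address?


RFC 1918 private ranges:
  10.0.0.0/8 (10.0.0.0 - 10.255.255.255)
  172.16.0.0/12 (172.16.0.0 - 172.31.255.255)
  192.168.0.0/16 (192.168.0.0 - 192.168.255.255)
Private (in 172.16.0.0/12)


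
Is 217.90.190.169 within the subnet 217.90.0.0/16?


Subnet network: 217.90.0.0
Test IP AND mask: 217.90.0.0
Yes, 217.90.190.169 is in 217.90.0.0/16


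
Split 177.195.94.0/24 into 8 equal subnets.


New prefix = 24 + 3 = 27
Each subnet has 32 addresses
  177.195.94.0/27
  177.195.94.32/27
  177.195.94.64/27
  177.195.94.96/27
  177.195.94.128/27
  177.195.94.160/27
  177.195.94.192/27
  177.195.94.224/27
Subnets: 177.195.94.0/27, 177.195.94.32/27, 177.195.94.64/27, 177.195.94.96/27, 177.195.94.128/27, 177.195.94.160/27, 177.195.94.192/27, 177.195.94.224/27


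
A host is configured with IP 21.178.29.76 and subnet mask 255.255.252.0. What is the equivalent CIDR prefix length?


Binary: 11111111.11111111.11111100.00000000
Count leading 1s
Prefix: /22


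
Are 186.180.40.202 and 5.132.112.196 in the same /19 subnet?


Mask: 255.255.224.0
186.180.40.202 AND mask = 186.180.32.0
5.132.112.196 AND mask = 5.132.96.0
No, different subnets (186.180.32.0 vs 5.132.96.0)


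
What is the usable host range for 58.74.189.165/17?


Network: 58.74.128.0
Broadcast: 58.74.255.255
First usable = network + 1
Last usable = broadcast - 1
Range: 58.74.128.1 to 58.74.255.254


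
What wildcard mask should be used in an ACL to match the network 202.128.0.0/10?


Subnet mask: 255.192.0.0
Wildcard = 255.255.255.255 - subnet mask
255 - 255 = 0
255 - 192 = 63
255 - 0 = 255
255 - 0 = 255
Wildcard: 0.63.255.255


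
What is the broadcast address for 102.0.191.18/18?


Network: 102.0.128.0/18
Host bits = 14
Set all host bits to 1:
Broadcast: 102.0.191.255


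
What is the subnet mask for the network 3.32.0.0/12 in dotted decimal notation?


/12 means 12 network bits, 20 host bits
Binary: 11111111111100000000000000000000
Mask: 255.240.0.0


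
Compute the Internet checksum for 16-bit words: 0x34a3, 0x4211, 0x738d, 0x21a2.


Sum all words (with carry folding):
+ 0x34a3 = 0x34a3
+ 0x4211 = 0x76b4
+ 0x738d = 0xea41
+ 0x21a2 = 0x0be4
One's complement: ~0x0be4
Checksum = 0xf41b
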